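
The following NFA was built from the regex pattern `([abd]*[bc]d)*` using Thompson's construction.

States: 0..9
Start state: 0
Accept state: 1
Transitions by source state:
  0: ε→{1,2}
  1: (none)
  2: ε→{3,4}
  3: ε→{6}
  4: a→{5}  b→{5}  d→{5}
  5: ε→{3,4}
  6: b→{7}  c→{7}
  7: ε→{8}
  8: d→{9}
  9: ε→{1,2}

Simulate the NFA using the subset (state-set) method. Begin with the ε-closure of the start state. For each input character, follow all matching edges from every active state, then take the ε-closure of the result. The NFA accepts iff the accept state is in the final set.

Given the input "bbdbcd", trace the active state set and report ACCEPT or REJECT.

S₀ = ε-closure({0}) = {0,1,2,3,4,6}
'b' @ 1: {3,4,5,6,7,8}
'b' @ 2: {3,4,5,6,7,8}
'd' @ 3: {1,2,3,4,5,6,9}  ✓accept
'b' @ 4: {3,4,5,6,7,8}
'c' @ 5: {7,8}
'd' @ 6: {1,2,3,4,6,9}  ✓accept
final: {1,2,3,4,6,9}; accept 1 in set

Answer: ACCEPT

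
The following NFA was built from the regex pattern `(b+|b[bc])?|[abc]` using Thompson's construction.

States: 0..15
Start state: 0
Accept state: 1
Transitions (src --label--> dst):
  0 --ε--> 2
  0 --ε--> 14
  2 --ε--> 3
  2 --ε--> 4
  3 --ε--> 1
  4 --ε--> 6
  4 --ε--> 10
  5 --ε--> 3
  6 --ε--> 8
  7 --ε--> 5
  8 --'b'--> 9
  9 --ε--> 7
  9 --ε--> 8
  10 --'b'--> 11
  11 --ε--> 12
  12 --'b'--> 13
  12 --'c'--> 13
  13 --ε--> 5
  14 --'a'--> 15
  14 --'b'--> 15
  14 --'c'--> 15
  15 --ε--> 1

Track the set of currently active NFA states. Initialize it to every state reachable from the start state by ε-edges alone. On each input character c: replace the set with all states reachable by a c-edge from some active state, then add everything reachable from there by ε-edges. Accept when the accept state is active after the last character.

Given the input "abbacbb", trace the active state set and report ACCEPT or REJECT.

Answer: REJECT

Trace:
S₀ = ε-closure({0}) = {0,1,2,3,4,6,8,10,14}
'a' @ 1: {1,15}  (accept∈set)
'b' @ 2: {}  — dead — no transitions
rest 'bacbb' ignored (set empty)
end set {} — state 1 not in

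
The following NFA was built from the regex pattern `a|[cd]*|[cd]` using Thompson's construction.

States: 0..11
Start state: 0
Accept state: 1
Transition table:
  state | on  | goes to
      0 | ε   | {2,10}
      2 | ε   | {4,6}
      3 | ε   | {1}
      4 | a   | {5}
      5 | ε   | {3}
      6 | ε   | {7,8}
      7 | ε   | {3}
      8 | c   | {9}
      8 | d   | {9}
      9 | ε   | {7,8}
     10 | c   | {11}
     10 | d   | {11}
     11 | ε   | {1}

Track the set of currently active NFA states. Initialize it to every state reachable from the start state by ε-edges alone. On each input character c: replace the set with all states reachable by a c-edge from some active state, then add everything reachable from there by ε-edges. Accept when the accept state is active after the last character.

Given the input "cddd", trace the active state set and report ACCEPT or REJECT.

initial (ε-close {0}): {0,1,2,3,4,6,7,8,10}
'c' @ 1: {1,3,7,8,9,11}  (accept∈set)
'd' @ 2: {1,3,7,8,9}  (accept∈set)
'd' @ 3: {1,3,7,8,9}  (accept∈set)
'd' @ 4: {1,3,7,8,9}  (accept∈set)
end set {1,3,7,8,9} — state 1 in

Answer: ACCEPT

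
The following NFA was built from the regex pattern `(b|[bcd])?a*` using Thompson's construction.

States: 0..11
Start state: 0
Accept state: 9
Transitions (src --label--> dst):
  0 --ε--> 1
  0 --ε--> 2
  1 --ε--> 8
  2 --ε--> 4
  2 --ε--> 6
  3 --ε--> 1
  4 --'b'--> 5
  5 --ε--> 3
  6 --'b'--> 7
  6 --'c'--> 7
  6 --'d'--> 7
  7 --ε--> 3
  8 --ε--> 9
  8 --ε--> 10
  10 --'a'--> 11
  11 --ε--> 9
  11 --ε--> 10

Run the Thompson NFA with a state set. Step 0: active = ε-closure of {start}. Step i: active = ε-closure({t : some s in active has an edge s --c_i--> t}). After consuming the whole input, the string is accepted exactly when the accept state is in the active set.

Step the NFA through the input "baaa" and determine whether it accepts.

start: ε-closure({0}) = {0,1,2,4,6,8,9,10}
'b' @ 1: {1,3,5,7,8,9,10}  [accepting]
'a' @ 2: {9,10,11}  [accepting]
'a' @ 3: {9,10,11}  [accepting]
'a' @ 4: {9,10,11}  [accepting]
final: {9,10,11}; accept 9 in set

Answer: ACCEPT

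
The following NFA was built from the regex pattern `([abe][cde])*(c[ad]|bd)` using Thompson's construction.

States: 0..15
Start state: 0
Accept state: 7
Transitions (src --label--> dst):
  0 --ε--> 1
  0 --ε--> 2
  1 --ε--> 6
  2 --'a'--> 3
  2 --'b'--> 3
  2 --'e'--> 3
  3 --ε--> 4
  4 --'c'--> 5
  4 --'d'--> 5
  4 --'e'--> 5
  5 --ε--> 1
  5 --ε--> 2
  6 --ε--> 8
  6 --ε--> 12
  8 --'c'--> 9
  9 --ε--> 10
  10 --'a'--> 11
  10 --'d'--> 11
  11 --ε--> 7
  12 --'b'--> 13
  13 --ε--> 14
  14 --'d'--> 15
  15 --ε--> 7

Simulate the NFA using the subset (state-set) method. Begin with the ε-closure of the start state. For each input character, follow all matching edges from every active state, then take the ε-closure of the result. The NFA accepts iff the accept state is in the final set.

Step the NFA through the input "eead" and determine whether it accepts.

initial (ε-close {0}): {0,1,2,6,8,12}
'e' @ 1: {3,4}
'e' @ 2: {1,2,5,6,8,12}
'a' @ 3: {3,4}
'd' @ 4: {1,2,5,6,8,12}
after full input: {1,2,5,6,8,12}  (accept=7 not in)

Answer: REJECT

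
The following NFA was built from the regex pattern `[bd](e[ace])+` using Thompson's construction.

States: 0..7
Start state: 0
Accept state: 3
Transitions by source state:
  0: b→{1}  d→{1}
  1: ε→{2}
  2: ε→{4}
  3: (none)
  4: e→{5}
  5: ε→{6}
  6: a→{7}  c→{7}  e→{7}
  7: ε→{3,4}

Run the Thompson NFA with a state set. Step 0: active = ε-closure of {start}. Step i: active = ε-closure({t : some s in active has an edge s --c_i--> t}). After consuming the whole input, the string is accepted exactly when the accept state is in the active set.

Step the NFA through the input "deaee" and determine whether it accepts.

initial (ε-close {0}): {0}
'd' @ 1: {1,2,4}
'e' @ 2: {5,6}
'a' @ 3: {3,4,7}  (accept∈set)
'e' @ 4: {5,6}
'e' @ 5: {3,4,7}  (accept∈set)
after full input: {3,4,7}  (accept=3 in)

Answer: ACCEPT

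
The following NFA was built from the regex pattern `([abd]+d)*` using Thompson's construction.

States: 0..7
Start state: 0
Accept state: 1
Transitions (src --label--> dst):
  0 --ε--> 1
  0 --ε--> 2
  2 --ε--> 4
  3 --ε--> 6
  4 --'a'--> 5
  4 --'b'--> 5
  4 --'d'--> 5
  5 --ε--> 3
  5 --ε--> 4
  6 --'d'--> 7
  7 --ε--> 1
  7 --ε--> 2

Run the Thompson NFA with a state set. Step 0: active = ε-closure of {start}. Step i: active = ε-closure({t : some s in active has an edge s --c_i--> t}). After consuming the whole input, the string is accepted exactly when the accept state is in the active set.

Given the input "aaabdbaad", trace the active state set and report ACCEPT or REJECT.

Answer: ACCEPT

Trace:
start: ε-closure({0}) = {0,1,2,4}
'a' @ 1: {3,4,5,6}
'a' @ 2: {3,4,5,6}
'a' @ 3: {3,4,5,6}
'b' @ 4: {3,4,5,6}
'd' @ 5: {1,2,3,4,5,6,7}  [accepting]
'b' @ 6: {3,4,5,6}
'a' @ 7: {3,4,5,6}
'a' @ 8: {3,4,5,6}
'd' @ 9: {1,2,3,4,5,6,7}  [accepting]
final: {1,2,3,4,5,6,7}; accept 1 in set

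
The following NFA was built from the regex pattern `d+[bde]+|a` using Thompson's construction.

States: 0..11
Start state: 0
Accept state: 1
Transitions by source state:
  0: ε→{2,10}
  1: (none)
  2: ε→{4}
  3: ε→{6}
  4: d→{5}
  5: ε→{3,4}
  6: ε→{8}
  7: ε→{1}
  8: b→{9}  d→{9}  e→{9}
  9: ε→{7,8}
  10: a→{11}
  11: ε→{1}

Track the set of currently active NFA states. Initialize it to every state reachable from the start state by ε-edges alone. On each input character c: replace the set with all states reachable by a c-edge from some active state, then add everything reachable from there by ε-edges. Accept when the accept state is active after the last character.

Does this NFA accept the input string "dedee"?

Answer: ACCEPT

Derivation:
initial (ε-close {0}): {0,2,4,10}
'd' @ 1: {3,4,5,6,8}
'e' @ 2: {1,7,8,9}  [accepting]
'd' @ 3: {1,7,8,9}  [accepting]
'e' @ 4: {1,7,8,9}  [accepting]
'e' @ 5: {1,7,8,9}  [accepting]
after full input: {1,7,8,9}  (accept=1 in)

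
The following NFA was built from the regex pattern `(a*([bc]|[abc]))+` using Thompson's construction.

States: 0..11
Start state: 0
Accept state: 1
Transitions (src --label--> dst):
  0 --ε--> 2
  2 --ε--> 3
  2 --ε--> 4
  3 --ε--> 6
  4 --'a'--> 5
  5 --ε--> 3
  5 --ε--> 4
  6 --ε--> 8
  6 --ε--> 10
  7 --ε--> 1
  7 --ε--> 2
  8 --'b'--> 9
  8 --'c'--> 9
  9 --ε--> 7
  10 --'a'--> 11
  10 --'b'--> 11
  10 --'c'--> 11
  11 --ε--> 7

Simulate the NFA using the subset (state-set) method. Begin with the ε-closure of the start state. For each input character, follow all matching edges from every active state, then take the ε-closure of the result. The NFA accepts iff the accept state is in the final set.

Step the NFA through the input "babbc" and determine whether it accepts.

Answer: ACCEPT

Trace:
start: ε-closure({0}) = {0,2,3,4,6,8,10}
'b' @ 1: {1,2,3,4,6,7,8,9,10,11}  ✓accept
'a' @ 2: {1,2,3,4,5,6,7,8,10,11}  ✓accept
'b' @ 3: {1,2,3,4,6,7,8,9,10,11}  ✓accept
'b' @ 4: {1,2,3,4,6,7,8,9,10,11}  ✓accept
'c' @ 5: {1,2,3,4,6,7,8,9,10,11}  ✓accept
end set {1,2,3,4,6,7,8,9,10,11} — state 1 in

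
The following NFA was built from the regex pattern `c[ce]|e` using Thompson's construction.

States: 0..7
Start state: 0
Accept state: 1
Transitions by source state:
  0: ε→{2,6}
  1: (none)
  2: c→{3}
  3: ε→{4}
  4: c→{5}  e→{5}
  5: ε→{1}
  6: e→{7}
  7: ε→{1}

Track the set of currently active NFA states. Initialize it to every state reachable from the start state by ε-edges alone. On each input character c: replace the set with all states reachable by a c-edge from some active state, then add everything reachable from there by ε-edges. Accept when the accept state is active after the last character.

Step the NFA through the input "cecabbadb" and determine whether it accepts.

start: ε-closure({0}) = {0,2,6}
'c' @ 1: {3,4}
'e' @ 2: {1,5}  ✓accept
'c' @ 3: {}  — state set empty
rest 'abbadb' ignored (set empty)
after full input: {}  (accept=1 not in)

Answer: REJECT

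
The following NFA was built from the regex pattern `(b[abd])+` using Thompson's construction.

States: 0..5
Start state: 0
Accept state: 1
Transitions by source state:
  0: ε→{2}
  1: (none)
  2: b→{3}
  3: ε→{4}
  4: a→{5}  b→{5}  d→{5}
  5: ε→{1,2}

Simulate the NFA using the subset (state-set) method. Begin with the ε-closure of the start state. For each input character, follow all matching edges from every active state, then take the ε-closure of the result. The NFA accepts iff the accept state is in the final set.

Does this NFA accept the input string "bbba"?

initial (ε-close {0}): {0,2}
'b' @ 1: {3,4}
'b' @ 2: {1,2,5}  (accept∈set)
'b' @ 3: {3,4}
'a' @ 4: {1,2,5}  (accept∈set)
after full input: {1,2,5}  (accept=1 in)

Answer: ACCEPT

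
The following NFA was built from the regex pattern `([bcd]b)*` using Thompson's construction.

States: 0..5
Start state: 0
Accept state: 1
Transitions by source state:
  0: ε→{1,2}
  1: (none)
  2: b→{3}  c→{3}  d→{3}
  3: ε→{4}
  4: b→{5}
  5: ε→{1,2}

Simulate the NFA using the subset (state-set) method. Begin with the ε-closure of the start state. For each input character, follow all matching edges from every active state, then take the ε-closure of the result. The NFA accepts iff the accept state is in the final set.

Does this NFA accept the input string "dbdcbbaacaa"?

S₀ = ε-closure({0}) = {0,1,2}
'd' @ 1: {3,4}
'b' @ 2: {1,2,5}  (accept∈set)
'd' @ 3: {3,4}
'c' @ 4: {}  — dead — no transitions
rest 'bbaacaa' ignored (set empty)
final: {}; accept 1 not in set

Answer: REJECT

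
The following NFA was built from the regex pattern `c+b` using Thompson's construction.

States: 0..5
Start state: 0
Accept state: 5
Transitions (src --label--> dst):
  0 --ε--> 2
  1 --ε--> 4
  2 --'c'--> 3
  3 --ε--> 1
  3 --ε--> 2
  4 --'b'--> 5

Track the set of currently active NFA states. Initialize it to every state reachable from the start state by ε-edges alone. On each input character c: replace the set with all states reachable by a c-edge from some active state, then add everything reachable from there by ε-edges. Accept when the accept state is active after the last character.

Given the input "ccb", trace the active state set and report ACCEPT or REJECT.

initial (ε-close {0}): {0,2}
'c' @ 1: {1,2,3,4}
'c' @ 2: {1,2,3,4}
'b' @ 3: {5}  [accepting]
end set {5} — state 5 in

Answer: ACCEPT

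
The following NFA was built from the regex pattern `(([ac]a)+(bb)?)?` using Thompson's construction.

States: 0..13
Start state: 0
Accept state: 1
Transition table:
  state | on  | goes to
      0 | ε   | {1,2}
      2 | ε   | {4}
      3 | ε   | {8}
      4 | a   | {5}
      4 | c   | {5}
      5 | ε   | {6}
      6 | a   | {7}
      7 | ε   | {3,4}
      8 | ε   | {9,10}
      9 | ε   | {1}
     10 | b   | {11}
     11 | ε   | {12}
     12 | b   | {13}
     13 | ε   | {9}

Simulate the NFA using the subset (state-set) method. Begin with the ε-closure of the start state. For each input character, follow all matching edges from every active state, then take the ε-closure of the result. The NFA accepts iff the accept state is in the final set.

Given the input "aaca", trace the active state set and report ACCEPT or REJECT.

start: ε-closure({0}) = {0,1,2,4}
'a' @ 1: {5,6}
'a' @ 2: {1,3,4,7,8,9,10}  (accept∈set)
'c' @ 3: {5,6}
'a' @ 4: {1,3,4,7,8,9,10}  (accept∈set)
final: {1,3,4,7,8,9,10}; accept 1 in set

Answer: ACCEPT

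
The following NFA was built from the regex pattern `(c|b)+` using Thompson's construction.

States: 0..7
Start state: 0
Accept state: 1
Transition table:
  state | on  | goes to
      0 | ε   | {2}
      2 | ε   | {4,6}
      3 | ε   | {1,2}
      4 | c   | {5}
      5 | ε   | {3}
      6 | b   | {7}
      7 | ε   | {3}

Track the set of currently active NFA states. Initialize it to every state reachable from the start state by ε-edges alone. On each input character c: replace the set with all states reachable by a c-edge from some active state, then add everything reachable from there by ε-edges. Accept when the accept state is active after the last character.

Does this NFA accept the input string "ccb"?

Answer: ACCEPT

Steps:
initial (ε-close {0}): {0,2,4,6}
'c' @ 1: {1,2,3,4,5,6}  (accept∈set)
'c' @ 2: {1,2,3,4,5,6}  (accept∈set)
'b' @ 3: {1,2,3,4,6,7}  (accept∈set)
end set {1,2,3,4,6,7} — state 1 in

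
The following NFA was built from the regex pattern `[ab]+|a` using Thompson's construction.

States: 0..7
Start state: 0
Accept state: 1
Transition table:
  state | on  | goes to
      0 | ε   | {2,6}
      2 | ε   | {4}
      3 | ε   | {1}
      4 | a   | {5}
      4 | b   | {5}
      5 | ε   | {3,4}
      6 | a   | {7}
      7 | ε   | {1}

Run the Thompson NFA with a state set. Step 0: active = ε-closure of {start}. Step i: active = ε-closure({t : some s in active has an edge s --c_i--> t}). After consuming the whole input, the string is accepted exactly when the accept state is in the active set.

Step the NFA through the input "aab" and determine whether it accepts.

initial (ε-close {0}): {0,2,4,6}
'a' @ 1: {1,3,4,5,7}  ✓accept
'a' @ 2: {1,3,4,5}  ✓accept
'b' @ 3: {1,3,4,5}  ✓accept
end set {1,3,4,5} — state 1 in

Answer: ACCEPT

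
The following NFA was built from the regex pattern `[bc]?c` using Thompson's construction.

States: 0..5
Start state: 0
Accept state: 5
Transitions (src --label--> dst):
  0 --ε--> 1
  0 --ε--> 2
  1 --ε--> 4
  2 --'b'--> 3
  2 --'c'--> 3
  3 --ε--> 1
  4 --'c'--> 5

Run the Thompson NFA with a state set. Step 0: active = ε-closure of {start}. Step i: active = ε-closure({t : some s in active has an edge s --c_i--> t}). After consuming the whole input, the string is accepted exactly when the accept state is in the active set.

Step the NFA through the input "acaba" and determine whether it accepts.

start: ε-closure({0}) = {0,1,2,4}
'a' @ 1: {}  — dead — no transitions
rest 'caba' ignored (set empty)
after full input: {}  (accept=5 not in)

Answer: REJECT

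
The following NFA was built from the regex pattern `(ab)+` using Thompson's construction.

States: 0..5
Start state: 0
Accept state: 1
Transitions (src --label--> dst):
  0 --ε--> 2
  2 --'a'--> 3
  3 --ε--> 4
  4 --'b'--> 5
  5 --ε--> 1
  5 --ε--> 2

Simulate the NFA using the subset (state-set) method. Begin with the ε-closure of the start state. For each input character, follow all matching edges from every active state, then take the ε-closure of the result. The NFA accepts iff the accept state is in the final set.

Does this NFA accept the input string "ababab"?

start: ε-closure({0}) = {0,2}
'a' @ 1: {3,4}
'b' @ 2: {1,2,5}  ✓accept
'a' @ 3: {3,4}
'b' @ 4: {1,2,5}  ✓accept
'a' @ 5: {3,4}
'b' @ 6: {1,2,5}  ✓accept
final: {1,2,5}; accept 1 in set

Answer: ACCEPT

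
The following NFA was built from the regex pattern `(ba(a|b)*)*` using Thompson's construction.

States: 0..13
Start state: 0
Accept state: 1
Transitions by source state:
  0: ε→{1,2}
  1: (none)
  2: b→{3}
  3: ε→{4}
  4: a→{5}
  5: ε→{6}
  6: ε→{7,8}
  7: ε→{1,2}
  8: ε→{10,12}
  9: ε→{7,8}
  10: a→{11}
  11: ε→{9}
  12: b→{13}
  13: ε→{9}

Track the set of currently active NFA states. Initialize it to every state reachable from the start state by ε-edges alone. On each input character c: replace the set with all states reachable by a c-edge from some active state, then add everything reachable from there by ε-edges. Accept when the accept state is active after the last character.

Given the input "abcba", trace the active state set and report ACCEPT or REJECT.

S₀ = ε-closure({0}) = {0,1,2}
'a' @ 1: {}  — no active states
rest 'bcba' ignored (set empty)
final: {}; accept 1 not in set

Answer: REJECT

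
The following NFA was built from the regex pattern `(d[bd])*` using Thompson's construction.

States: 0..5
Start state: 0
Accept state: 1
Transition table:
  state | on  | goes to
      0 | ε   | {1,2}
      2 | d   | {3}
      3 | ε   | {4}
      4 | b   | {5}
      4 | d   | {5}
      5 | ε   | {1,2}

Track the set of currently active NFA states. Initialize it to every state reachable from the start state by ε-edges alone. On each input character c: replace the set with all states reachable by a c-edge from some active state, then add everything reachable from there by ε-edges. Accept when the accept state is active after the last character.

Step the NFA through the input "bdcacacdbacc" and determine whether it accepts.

initial (ε-close {0}): {0,1,2}
'b' @ 1: {}  — state set empty
rest 'dcacacdbacc' ignored (set empty)
final: {}; accept 1 not in set

Answer: REJECT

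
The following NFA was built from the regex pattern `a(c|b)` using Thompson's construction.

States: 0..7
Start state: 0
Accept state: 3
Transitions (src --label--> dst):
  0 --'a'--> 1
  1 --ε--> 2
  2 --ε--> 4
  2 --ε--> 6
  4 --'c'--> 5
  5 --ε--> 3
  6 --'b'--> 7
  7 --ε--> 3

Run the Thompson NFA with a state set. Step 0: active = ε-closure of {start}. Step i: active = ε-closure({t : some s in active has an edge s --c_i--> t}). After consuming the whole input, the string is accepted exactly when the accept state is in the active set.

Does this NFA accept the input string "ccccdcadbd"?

S₀ = ε-closure({0}) = {0}
'c' @ 1: {}  — no active states
rest 'cccdcadbd' ignored (set empty)
end set {} — state 3 not in

Answer: REJECT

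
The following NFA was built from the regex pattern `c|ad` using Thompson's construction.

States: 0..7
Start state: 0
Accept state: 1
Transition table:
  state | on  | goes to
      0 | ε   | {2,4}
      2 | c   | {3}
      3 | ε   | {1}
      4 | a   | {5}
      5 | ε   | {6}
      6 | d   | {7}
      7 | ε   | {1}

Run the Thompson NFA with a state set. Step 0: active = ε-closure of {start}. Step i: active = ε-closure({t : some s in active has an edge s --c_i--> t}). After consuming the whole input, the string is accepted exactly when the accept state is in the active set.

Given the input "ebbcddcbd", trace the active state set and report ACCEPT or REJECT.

Answer: REJECT

Derivation:
initial (ε-close {0}): {0,2,4}
'e' @ 1: {}  — no active states
rest 'bbcddcbd' ignored (set empty)
after full input: {}  (accept=1 not in)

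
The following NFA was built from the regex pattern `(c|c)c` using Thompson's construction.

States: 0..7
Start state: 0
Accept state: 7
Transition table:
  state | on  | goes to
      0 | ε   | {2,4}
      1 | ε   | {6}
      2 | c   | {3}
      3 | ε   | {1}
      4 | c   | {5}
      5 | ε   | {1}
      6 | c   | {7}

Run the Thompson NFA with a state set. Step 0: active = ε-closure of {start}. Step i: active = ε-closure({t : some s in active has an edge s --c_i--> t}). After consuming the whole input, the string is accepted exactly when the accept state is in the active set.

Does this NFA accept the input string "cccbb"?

Answer: REJECT

Steps:
S₀ = ε-closure({0}) = {0,2,4}
'c' @ 1: {1,3,5,6}
'c' @ 2: {7}  ✓accept
'c' @ 3: {}  — no active states
rest 'bb' ignored (set empty)
final: {}; accept 7 not in set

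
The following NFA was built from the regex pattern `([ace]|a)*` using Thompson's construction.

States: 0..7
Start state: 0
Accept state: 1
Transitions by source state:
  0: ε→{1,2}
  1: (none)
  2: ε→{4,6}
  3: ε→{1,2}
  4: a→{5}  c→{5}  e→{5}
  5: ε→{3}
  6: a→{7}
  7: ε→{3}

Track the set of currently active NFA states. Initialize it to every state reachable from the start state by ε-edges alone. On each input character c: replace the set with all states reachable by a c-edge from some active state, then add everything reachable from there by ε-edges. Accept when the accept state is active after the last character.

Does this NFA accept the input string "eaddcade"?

initial (ε-close {0}): {0,1,2,4,6}
'e' @ 1: {1,2,3,4,5,6}  ✓accept
'a' @ 2: {1,2,3,4,5,6,7}  ✓accept
'd' @ 3: {}  — no active states
rest 'dcade' ignored (set empty)
final: {}; accept 1 not in set

Answer: REJECT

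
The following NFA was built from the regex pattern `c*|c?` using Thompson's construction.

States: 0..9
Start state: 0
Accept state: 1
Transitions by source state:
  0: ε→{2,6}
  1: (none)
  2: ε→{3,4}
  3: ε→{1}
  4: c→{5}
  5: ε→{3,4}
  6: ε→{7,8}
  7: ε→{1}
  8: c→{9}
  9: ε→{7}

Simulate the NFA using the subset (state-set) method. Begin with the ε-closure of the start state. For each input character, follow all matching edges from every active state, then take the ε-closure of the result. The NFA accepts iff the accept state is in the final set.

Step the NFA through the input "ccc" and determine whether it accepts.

Answer: ACCEPT

Trace:
start: ε-closure({0}) = {0,1,2,3,4,6,7,8}
'c' @ 1: {1,3,4,5,7,9}  ✓accept
'c' @ 2: {1,3,4,5}  ✓accept
'c' @ 3: {1,3,4,5}  ✓accept
after full input: {1,3,4,5}  (accept=1 in)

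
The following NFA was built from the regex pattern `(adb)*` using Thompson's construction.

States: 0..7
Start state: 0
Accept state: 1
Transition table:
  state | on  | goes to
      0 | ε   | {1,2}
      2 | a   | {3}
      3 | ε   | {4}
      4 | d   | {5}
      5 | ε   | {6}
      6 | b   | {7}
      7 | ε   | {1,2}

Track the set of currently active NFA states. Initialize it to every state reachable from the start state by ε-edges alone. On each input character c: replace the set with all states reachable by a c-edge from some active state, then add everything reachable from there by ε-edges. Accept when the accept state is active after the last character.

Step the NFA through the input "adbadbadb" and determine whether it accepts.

Answer: ACCEPT

Derivation:
start: ε-closure({0}) = {0,1,2}
'a' @ 1: {3,4}
'd' @ 2: {5,6}
'b' @ 3: {1,2,7}  ✓accept
'a' @ 4: {3,4}
'd' @ 5: {5,6}
'b' @ 6: {1,2,7}  ✓accept
'a' @ 7: {3,4}
'd' @ 8: {5,6}
'b' @ 9: {1,2,7}  ✓accept
after full input: {1,2,7}  (accept=1 in)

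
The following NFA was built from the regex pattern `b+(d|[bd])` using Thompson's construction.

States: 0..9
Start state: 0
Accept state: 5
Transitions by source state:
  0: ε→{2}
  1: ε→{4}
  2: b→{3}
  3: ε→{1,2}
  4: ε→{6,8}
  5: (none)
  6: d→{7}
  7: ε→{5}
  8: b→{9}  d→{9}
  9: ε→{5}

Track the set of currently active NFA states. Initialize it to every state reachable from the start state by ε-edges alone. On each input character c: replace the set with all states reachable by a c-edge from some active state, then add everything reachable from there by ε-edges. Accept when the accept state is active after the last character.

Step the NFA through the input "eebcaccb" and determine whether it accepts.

Answer: REJECT

Derivation:
start: ε-closure({0}) = {0,2}
'e' @ 1: {}  — no active states
rest 'ebcaccb' ignored (set empty)
final: {}; accept 5 not in set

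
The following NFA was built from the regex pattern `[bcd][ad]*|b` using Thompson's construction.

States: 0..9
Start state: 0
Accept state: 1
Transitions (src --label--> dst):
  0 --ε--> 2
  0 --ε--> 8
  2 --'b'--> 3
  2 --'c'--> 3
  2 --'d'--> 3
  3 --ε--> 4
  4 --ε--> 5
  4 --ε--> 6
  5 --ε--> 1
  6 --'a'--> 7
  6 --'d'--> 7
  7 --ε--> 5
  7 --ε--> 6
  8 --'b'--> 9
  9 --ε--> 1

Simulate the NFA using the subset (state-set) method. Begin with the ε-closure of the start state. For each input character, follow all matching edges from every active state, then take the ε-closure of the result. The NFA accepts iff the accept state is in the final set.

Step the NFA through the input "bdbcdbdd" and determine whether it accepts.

Answer: REJECT

Steps:
S₀ = ε-closure({0}) = {0,2,8}
'b' @ 1: {1,3,4,5,6,9}  (accept∈set)
'd' @ 2: {1,5,6,7}  (accept∈set)
'b' @ 3: {}  — no active states
rest 'cdbdd' ignored (set empty)
after full input: {}  (accept=1 not in)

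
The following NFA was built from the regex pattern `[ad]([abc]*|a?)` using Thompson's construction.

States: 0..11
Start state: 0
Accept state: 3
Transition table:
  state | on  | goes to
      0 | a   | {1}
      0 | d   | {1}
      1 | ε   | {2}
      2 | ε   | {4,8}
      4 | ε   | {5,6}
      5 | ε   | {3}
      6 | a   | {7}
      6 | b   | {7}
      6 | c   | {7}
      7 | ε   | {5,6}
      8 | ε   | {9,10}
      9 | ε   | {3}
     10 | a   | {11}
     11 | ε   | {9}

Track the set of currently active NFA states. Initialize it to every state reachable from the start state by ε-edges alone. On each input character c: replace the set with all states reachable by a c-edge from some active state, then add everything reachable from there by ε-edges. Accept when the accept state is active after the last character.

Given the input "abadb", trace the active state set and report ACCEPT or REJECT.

Answer: REJECT

Trace:
S₀ = ε-closure({0}) = {0}
'a' @ 1: {1,2,3,4,5,6,8,9,10}  [accepting]
'b' @ 2: {3,5,6,7}  [accepting]
'a' @ 3: {3,5,6,7}  [accepting]
'd' @ 4: {}  — no active states
rest 'b' ignored (set empty)
end set {} — state 3 not in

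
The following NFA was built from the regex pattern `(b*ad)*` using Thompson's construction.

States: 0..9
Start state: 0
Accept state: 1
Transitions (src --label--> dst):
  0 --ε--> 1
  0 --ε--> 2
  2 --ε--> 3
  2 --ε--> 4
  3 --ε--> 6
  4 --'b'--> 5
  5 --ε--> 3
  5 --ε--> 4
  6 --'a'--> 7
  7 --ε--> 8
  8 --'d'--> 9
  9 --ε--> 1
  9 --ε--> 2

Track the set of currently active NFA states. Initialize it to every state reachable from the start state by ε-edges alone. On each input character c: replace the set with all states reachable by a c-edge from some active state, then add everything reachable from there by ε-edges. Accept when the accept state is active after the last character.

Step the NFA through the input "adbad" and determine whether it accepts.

Answer: ACCEPT

Derivation:
initial (ε-close {0}): {0,1,2,3,4,6}
'a' @ 1: {7,8}
'd' @ 2: {1,2,3,4,6,9}  ✓accept
'b' @ 3: {3,4,5,6}
'a' @ 4: {7,8}
'd' @ 5: {1,2,3,4,6,9}  ✓accept
end set {1,2,3,4,6,9} — state 1 in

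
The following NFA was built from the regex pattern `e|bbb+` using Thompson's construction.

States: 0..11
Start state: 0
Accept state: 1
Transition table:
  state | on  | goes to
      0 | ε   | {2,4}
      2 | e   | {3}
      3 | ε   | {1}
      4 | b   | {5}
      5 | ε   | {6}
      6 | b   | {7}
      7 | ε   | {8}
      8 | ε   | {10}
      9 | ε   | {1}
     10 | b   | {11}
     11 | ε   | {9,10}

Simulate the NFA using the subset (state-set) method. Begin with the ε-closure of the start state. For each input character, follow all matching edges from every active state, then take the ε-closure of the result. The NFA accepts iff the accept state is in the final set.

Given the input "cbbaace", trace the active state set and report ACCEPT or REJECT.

initial (ε-close {0}): {0,2,4}
'c' @ 1: {}  — state set empty
rest 'bbaace' ignored (set empty)
final: {}; accept 1 not in set

Answer: REJECT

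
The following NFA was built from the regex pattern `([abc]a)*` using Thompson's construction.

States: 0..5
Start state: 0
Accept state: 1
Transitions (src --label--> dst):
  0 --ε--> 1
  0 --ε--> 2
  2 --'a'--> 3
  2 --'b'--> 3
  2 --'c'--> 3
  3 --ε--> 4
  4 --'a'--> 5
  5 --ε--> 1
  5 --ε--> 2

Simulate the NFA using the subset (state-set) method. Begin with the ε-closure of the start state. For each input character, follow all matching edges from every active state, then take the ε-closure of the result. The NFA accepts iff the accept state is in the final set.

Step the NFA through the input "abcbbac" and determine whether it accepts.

start: ε-closure({0}) = {0,1,2}
'a' @ 1: {3,4}
'b' @ 2: {}  — dead — no transitions
rest 'cbbac' ignored (set empty)
after full input: {}  (accept=1 not in)

Answer: REJECT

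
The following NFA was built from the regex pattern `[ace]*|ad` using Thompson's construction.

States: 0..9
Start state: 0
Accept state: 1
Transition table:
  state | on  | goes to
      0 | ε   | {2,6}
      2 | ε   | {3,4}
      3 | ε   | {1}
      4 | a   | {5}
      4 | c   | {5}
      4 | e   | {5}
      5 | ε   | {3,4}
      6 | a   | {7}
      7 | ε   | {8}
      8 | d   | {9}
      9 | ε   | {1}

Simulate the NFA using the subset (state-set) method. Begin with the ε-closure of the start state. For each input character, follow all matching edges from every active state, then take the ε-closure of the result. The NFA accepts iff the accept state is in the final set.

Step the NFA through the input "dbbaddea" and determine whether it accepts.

Answer: REJECT

Trace:
start: ε-closure({0}) = {0,1,2,3,4,6}
'd' @ 1: {}  — dead — no transitions
rest 'bbaddea' ignored (set empty)
end set {} — state 1 not in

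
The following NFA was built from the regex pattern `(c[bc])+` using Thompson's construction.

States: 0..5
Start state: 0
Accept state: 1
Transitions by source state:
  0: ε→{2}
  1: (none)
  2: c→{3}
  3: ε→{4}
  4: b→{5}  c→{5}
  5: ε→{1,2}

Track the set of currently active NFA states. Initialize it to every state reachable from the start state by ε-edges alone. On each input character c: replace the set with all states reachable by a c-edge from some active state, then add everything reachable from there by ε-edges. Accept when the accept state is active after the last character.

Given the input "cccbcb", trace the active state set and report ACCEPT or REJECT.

start: ε-closure({0}) = {0,2}
'c' @ 1: {3,4}
'c' @ 2: {1,2,5}  ✓accept
'c' @ 3: {3,4}
'b' @ 4: {1,2,5}  ✓accept
'c' @ 5: {3,4}
'b' @ 6: {1,2,5}  ✓accept
end set {1,2,5} — state 1 in

Answer: ACCEPT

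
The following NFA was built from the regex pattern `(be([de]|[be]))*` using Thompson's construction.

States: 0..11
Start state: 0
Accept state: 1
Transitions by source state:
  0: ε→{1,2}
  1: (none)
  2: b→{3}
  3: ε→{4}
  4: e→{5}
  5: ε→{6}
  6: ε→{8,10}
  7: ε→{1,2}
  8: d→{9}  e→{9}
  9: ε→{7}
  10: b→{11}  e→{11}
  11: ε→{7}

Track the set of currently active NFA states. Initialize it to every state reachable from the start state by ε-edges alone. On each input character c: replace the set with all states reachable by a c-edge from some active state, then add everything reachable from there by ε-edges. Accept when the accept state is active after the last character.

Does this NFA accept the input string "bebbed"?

initial (ε-close {0}): {0,1,2}
'b' @ 1: {3,4}
'e' @ 2: {5,6,8,10}
'b' @ 3: {1,2,7,11}  [accepting]
'b' @ 4: {3,4}
'e' @ 5: {5,6,8,10}
'd' @ 6: {1,2,7,9}  [accepting]
end set {1,2,7,9} — state 1 in

Answer: ACCEPT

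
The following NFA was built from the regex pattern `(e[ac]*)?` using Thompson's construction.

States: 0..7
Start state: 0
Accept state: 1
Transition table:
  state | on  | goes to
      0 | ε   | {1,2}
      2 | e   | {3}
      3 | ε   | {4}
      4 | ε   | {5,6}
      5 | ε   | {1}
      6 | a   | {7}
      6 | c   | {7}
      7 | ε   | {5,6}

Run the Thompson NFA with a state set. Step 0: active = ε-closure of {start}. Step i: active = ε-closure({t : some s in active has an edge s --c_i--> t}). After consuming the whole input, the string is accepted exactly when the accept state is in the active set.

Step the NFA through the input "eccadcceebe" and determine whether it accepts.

start: ε-closure({0}) = {0,1,2}
'e' @ 1: {1,3,4,5,6}  [accepting]
'c' @ 2: {1,5,6,7}  [accepting]
'c' @ 3: {1,5,6,7}  [accepting]
'a' @ 4: {1,5,6,7}  [accepting]
'd' @ 5: {}  — no active states
rest 'cceebe' ignored (set empty)
end set {} — state 1 not in

Answer: REJECT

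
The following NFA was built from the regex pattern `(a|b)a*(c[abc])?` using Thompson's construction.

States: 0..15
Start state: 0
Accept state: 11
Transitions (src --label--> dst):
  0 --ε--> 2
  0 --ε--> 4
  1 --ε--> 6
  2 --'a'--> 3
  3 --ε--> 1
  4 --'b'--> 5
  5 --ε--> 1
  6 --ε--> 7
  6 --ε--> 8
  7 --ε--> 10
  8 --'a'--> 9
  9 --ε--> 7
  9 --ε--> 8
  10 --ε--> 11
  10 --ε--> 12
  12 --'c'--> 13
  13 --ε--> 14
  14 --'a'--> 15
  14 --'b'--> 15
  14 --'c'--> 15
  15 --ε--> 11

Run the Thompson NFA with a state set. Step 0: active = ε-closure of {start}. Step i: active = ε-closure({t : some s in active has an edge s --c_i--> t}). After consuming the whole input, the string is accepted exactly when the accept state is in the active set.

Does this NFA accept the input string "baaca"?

Answer: ACCEPT

Trace:
S₀ = ε-closure({0}) = {0,2,4}
'b' @ 1: {1,5,6,7,8,10,11,12}  (accept∈set)
'a' @ 2: {7,8,9,10,11,12}  (accept∈set)
'a' @ 3: {7,8,9,10,11,12}  (accept∈set)
'c' @ 4: {13,14}
'a' @ 5: {11,15}  (accept∈set)
final: {11,15}; accept 11 in set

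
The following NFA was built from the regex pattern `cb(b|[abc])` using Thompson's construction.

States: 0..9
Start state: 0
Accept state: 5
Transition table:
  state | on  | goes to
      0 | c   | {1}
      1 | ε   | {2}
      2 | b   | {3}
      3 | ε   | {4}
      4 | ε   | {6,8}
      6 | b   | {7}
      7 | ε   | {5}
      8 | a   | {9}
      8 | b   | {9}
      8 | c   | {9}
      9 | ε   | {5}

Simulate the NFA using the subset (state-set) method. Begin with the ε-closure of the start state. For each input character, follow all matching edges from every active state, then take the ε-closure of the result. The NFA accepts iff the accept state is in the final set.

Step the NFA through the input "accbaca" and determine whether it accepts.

start: ε-closure({0}) = {0}
'a' @ 1: {}  — no active states
rest 'ccbaca' ignored (set empty)
final: {}; accept 5 not in set

Answer: REJECT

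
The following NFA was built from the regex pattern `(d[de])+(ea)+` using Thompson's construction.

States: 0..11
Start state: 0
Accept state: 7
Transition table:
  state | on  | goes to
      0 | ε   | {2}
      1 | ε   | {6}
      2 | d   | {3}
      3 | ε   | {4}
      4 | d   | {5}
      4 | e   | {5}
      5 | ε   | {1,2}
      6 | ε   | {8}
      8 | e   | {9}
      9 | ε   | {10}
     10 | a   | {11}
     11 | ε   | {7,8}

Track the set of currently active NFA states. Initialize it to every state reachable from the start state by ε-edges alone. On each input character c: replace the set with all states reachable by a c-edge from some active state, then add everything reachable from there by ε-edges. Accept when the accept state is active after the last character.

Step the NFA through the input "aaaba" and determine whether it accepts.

Answer: REJECT

Steps:
initial (ε-close {0}): {0,2}
'a' @ 1: {}  — no active states
rest 'aaba' ignored (set empty)
end set {} — state 7 not in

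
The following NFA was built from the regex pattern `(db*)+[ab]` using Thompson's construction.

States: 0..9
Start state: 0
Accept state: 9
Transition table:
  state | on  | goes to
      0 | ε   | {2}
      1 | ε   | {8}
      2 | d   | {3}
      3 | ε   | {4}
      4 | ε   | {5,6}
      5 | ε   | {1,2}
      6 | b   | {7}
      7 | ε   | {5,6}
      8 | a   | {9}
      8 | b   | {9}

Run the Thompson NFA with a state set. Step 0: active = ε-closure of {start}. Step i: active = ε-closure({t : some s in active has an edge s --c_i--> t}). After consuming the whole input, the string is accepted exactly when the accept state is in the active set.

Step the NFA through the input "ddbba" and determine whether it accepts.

Answer: ACCEPT

Steps:
start: ε-closure({0}) = {0,2}
'd' @ 1: {1,2,3,4,5,6,8}
'd' @ 2: {1,2,3,4,5,6,8}
'b' @ 3: {1,2,5,6,7,8,9}  [accepting]
'b' @ 4: {1,2,5,6,7,8,9}  [accepting]
'a' @ 5: {9}  [accepting]
end set {9} — state 9 in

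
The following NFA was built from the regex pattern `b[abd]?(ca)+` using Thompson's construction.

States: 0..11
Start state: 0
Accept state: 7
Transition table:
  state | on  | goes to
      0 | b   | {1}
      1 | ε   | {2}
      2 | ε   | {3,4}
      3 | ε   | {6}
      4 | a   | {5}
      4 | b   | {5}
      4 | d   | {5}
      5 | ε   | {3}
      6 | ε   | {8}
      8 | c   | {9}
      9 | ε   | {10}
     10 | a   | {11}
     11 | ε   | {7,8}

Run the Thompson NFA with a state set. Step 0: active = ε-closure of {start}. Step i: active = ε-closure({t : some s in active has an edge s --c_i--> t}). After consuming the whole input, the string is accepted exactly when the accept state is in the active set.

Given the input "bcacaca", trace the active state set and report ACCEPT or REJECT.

Answer: ACCEPT

Derivation:
start: ε-closure({0}) = {0}
'b' @ 1: {1,2,3,4,6,8}
'c' @ 2: {9,10}
'a' @ 3: {7,8,11}  (accept∈set)
'c' @ 4: {9,10}
'a' @ 5: {7,8,11}  (accept∈set)
'c' @ 6: {9,10}
'a' @ 7: {7,8,11}  (accept∈set)
after full input: {7,8,11}  (accept=7 in)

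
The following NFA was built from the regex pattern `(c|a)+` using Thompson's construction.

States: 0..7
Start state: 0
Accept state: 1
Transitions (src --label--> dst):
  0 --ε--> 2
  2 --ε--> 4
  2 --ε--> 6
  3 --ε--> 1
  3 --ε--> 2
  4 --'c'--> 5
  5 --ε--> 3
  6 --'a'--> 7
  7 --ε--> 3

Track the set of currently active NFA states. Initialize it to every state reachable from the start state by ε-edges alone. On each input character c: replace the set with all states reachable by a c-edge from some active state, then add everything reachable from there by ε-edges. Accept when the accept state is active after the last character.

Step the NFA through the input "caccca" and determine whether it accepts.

S₀ = ε-closure({0}) = {0,2,4,6}
'c' @ 1: {1,2,3,4,5,6}  (accept∈set)
'a' @ 2: {1,2,3,4,6,7}  (accept∈set)
'c' @ 3: {1,2,3,4,5,6}  (accept∈set)
'c' @ 4: {1,2,3,4,5,6}  (accept∈set)
'c' @ 5: {1,2,3,4,5,6}  (accept∈set)
'a' @ 6: {1,2,3,4,6,7}  (accept∈set)
after full input: {1,2,3,4,6,7}  (accept=1 in)

Answer: ACCEPT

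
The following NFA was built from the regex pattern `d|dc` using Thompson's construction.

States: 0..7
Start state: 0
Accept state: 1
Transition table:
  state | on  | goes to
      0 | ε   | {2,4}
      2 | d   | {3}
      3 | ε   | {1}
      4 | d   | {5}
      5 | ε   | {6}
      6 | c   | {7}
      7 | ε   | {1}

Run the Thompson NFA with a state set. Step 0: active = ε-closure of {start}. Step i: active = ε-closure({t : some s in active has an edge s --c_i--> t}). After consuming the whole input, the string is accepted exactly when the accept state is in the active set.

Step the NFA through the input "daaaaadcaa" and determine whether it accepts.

start: ε-closure({0}) = {0,2,4}
'd' @ 1: {1,3,5,6}  (accept∈set)
'a' @ 2: {}  — dead — no transitions
rest 'aaaadcaa' ignored (set empty)
end set {} — state 1 not in

Answer: REJECT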